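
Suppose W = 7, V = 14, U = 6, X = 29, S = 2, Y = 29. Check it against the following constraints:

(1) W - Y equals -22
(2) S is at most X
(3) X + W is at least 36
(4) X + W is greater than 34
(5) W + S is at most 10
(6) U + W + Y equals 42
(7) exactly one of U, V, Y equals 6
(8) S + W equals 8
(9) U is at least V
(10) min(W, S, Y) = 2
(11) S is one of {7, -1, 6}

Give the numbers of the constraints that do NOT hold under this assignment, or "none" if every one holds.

(1) W - Y = 7 - 29 = -22 — holds.
(2) S = 2, X = 29; 2 ≤ 29 — holds.
(3) X + W = 29 + 7 = 36; 36 ≥ 36 — holds.
(4) X + W = 29 + 7 = 36; 36 > 34 — holds.
(5) W + S = 7 + 2 = 9; 9 ≤ 10 — holds.
(6) U + W + Y = 6 + 7 + 29 = 42 — holds.
(7) U=6, V=14, Y=29; 1 of them equals 6 — holds.
(8) S + W = 2 + 7 = 9, not 8 — does not hold.
(9) U = 6, V = 14; 6 < 14 (want ≥) — does not hold.
(10) min(7, 2, 29) = 2 — holds.
(11) S = 2 is not in {7, -1, 6} — does not hold.

Violated: 8, 9, and 11.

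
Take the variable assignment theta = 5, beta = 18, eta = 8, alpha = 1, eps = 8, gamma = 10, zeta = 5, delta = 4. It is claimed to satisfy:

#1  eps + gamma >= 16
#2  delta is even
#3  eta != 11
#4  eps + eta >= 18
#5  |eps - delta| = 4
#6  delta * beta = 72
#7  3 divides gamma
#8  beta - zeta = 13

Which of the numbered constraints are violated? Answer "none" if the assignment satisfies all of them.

#1 eps + gamma = 8 + 10 = 18; 18 ≥ 16 — OK.
#2 delta = 4 is even — OK.
#3 eta = 8, and 8 ≠ 11 — OK.
#4 eps + eta = 8 + 8 = 16; 16 < 18, bound 18 not met — violated.
#5 |8 - 4| = 4 — OK.
#6 delta * beta = 4 * 18 = 72 — OK.
#7 10 = 3*3 + 1, so 3 does not divide 10 — violated.
#8 beta - zeta = 18 - 5 = 13 — OK.

Constraints 4, 7 are violated.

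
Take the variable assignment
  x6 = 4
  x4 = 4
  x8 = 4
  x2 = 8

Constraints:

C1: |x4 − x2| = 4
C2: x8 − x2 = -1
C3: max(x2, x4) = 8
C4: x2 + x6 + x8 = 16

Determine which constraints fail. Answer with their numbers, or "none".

C1: |4 − 8| = 4 — holds.
C2: x8 − x2 = 4 − 8 = -4, not -1 — does not hold.
C3: max(8, 4) = 8 — holds.
C4: x2 + x6 + x8 = 8 + 4 + 4 = 16 — holds.

Constraint 2 is violated.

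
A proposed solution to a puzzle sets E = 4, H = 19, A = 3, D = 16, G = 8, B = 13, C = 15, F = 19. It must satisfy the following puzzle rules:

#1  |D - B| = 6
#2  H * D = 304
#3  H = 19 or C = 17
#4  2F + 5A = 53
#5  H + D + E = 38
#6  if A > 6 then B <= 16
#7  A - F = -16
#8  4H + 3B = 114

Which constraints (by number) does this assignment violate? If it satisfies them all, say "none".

The assignment fails constraints 1, 5, and 8.

#1 |16 - 13| = 3, not 6  ✗
#2 H * D = 19 * 16 = 304  ✓
#3 H = 19 = 19 (first disjunct)  ✓
#4 2F + 5A = 2(19) + 5(3) = 53  ✓
#5 H + D + E = 19 + 16 + 4 = 39, not 38  ✗
#6 A = 3, not > 6; antecedent false, conditional vacuously true  ✓
#7 A - F = 3 - 19 = -16  ✓
#8 4H + 3B = 4(19) + 3(13) = 115, not 114  ✗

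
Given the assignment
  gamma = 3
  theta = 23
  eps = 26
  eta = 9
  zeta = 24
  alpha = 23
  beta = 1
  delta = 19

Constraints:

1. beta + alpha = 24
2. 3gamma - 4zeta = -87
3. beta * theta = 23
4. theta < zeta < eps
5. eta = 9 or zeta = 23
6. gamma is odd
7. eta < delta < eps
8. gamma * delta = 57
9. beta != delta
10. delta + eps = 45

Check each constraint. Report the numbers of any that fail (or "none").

1. beta + alpha = 1 + 23 = 24  true
2. 3gamma - 4zeta = 3(3) - 4(24) = -87  true
3. beta * theta = 1 * 23 = 23  true
4. values 23 < 24 < 26  true
5. eta = 9 = 9 (first disjunct)  true
6. gamma = 3 is odd  true
7. values 9 < 19 < 26  true
8. gamma * delta = 3 * 19 = 57  true
9. beta = 1, delta = 19; distinct  true
10. delta + eps = 19 + 26 = 45  true

None — every constraint holds.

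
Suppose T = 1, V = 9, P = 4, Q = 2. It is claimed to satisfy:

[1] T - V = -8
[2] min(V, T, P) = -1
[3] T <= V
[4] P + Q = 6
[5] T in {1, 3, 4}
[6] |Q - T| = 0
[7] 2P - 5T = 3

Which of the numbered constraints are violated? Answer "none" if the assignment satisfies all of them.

Violated: 2 and 6.

[1] T - V = 1 - 9 = -8 — OK.
[2] min(9, 1, 4) = 1, not -1 — violated.
[3] T = 1, V = 9; 1 ≤ 9 — OK.
[4] P + Q = 4 + 2 = 6 — OK.
[5] T = 1 is in {1, 3, 4} — OK.
[6] |2 - 1| = 1, not 0 — violated.
[7] 2P - 5T = 2(4) - 5(1) = 3 — OK.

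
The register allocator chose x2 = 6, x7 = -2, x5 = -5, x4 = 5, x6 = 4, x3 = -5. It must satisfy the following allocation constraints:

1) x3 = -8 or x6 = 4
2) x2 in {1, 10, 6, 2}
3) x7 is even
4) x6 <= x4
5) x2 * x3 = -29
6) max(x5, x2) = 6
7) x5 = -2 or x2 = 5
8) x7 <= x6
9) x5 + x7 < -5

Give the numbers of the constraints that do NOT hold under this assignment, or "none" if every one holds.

Constraints 5 and 7 do not hold.

1) x3 = -5 ≠ -8, but x6 = 4 = 4 (second disjunct)  OK
2) x2 = 6 is in {1, 10, 6, 2}  OK
3) x7 = -2 is even  OK
4) x6 = 4, x4 = 5; 4 ≤ 5  OK
5) x2 * x3 = 6 * (-5) = -30, not -29  FAIL
6) max(-5, 6) = 6  OK
7) x5 = -5 ≠ -2 and x2 = 6 ≠ 5; both disjuncts false  FAIL
8) x7 = -2, x6 = 4; -2 ≤ 4  OK
9) x5 + x7 = -5 + (-2) = -7; -7 < -5  OK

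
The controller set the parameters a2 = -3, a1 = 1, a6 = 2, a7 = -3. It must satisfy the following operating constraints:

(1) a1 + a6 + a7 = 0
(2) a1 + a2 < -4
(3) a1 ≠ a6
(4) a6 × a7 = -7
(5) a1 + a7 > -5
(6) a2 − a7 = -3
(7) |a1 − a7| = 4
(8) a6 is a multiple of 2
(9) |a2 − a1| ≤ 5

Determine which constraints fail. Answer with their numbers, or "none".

No — constraints 2, 4, and 6 are not satisfied.

(1) a1 + a6 + a7 = 1 + 2 + (-3) = 0  holds
(2) a1 + a2 = 1 + (-3) = -2; -2 ≥ -4, bound -4 not met  fails
(3) a1 = 1, a6 = 2; distinct  holds
(4) a6 × a7 = 2 × (-3) = -6, not -7  fails
(5) a1 + a7 = 1 + (-3) = -2; -2 > -5  holds
(6) a2 − a7 = -3 − (-3) = 0, not -3  fails
(7) |1 − (-3)| = 4  holds
(8) 2 / 2 = 1, so 2 divides 2  holds
(9) |-3 − 1| = 4; 4 ≤ 5  holds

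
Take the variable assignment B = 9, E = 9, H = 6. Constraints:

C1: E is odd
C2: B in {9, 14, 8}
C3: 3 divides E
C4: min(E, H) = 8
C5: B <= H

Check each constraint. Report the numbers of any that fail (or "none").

C1: E = 9 is odd  true
C2: B = 9 is in {9, 14, 8}  true
C3: 9 / 3 = 3, so 3 divides 9  true
C4: min(9, 6) = 6, not 8  false
C5: B = 9, H = 6; 9 > 6 (want ≤)  false

The assignment fails constraints 4 and 5.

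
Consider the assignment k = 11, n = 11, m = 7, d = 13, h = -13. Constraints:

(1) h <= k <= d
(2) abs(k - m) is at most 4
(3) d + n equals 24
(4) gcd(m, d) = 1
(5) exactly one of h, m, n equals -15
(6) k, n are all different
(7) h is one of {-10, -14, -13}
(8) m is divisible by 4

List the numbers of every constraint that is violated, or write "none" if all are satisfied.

The assignment fails constraints 5, 6, and 8.

(1) values -13 <= 11 <= 13 — OK.
(2) abs(11 - 7) = 4; 4 ≤ 4 — OK.
(3) d + n = 13 + 11 = 24 — OK.
(4) gcd(7, 13) = 1 — OK.
(5) h=-13, m=7, n=11; 0 of them equal -15, not exactly one — violated.
(6) k = n = 11, not all different — violated.
(7) h = -13 is in {-10, -14, -13} — OK.
(8) 7 = 4*1 + 3, so 4 does not divide 7 — violated.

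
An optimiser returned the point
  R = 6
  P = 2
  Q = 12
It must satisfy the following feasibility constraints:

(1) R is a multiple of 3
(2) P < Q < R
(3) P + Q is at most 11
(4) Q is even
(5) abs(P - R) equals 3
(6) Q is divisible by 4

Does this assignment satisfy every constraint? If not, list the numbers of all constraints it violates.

(1) 6 / 3 = 2, so 3 divides 6 — satisfied.
(2) values 2, 12, 6; Q = 12 is not < R = 6 — violated.
(3) P + Q = 2 + 12 = 14; 14 > 11, bound 11 not met — violated.
(4) Q = 12 is even — satisfied.
(5) abs(2 - 6) = 4, not 3 — violated.
(6) 12 / 4 = 3, so 4 divides 12 — satisfied.

Constraints 2, 3, 5 are violated.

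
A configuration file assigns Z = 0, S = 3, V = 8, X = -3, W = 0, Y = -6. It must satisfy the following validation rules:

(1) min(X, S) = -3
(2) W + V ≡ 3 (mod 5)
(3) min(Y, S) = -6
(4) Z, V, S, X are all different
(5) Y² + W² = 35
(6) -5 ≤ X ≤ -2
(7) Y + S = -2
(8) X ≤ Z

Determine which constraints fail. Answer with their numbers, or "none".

Constraints 5 and 7 do not hold.

(1) min(-3, 3) = -3  OK
(2) W + V = 8; 8 mod 5 = 3  OK
(3) min(-6, 3) = -6  OK
(4) values 0, 8, 3, -3 are pairwise distinct  OK
(5) Y² + W² = (-6)² + 0² = 36 + 0 = 36, not 35  FAIL
(6) X = -3 lies in [-5, -2]  OK
(7) Y + S = -6 + 3 = -3, not -2  FAIL
(8) X = -3, Z = 0; -3 ≤ 0  OK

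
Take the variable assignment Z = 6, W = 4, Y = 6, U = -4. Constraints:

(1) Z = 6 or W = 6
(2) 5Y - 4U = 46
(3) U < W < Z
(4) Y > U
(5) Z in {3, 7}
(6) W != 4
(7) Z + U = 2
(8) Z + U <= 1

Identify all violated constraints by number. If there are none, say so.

(1) Z = 6 = 6 (first disjunct)  true
(2) 5Y - 4U = 5(6) - 4(-4) = 46  true
(3) values -4 < 4 < 6  true
(4) Y = 6, U = -4; 6 > -4  true
(5) Z = 6 is not in {3, 7}  false
(6) W = 4, but 4 is required to differ  false
(7) Z + U = 6 + (-4) = 2  true
(8) Z + U = 6 + (-4) = 2; 2 > 1, bound 1 not met  false

Violated: 5, 6, 8.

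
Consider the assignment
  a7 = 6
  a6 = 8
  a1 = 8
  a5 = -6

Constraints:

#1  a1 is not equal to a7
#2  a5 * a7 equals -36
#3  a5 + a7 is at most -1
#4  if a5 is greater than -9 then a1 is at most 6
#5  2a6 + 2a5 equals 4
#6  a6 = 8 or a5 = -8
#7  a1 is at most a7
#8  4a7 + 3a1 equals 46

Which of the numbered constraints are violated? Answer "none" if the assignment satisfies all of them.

No — constraints 3, 4, 7, and 8 are not satisfied.

#1 a1 = 8, a7 = 6; distinct — holds.
#2 a5 * a7 = -6 * 6 = -36 — holds.
#3 a5 + a7 = -6 + 6 = 0; 0 > -1, bound -1 not met — fails.
#4 a5 = -6 > -9, so we need a1 ≤ 6; but a1 = 8 > 6 — fails.
#5 2a6 + 2a5 = 2(8) + 2(-6) = 4 — holds.
#6 a6 = 8 = 8 (first disjunct) — holds.
#7 a1 = 8, a7 = 6; 8 > 6 (want ≤) — fails.
#8 4a7 + 3a1 = 4(6) + 3(8) = 48, not 46 — fails.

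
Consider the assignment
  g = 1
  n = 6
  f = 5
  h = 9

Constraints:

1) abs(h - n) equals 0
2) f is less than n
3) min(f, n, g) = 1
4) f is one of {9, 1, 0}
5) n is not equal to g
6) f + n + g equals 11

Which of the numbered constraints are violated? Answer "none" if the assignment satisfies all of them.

1) abs(9 - 6) = 3, not 0  false
2) f = 5, n = 6; 5 < 6  true
3) min(5, 6, 1) = 1  true
4) f = 5 is not in {9, 1, 0}  false
5) n = 6, g = 1; distinct  true
6) f + n + g = 5 + 6 + 1 = 12, not 11  false

Constraints 1, 4, 6 do not hold.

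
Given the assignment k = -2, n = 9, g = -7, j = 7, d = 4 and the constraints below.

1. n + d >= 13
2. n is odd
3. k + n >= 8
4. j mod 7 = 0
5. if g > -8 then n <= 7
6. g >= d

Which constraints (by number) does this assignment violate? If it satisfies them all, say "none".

1. n + d = 9 + 4 = 13; 13 ≥ 13  OK
2. n = 9 is odd  OK
3. k + n = -2 + 9 = 7; 7 < 8, bound 8 not met  FAIL
4. 7 mod 7 = 0  OK
5. g = -7 > -8, so we need n ≤ 7; but n = 9 > 7  FAIL
6. g = -7, d = 4; -7 < 4 (want ≥)  FAIL

The assignment fails constraints 3, 5, 6.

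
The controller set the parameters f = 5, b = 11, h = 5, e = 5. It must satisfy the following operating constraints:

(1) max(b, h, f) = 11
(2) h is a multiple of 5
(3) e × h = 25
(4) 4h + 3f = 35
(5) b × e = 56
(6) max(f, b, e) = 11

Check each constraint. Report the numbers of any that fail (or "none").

(1) max(11, 5, 5) = 11 — satisfied.
(2) 5 / 5 = 1, so 5 divides 5 — satisfied.
(3) e × h = 5 × 5 = 25 — satisfied.
(4) 4h + 3f = 4(5) + 3(5) = 35 — satisfied.
(5) b × e = 11 × 5 = 55, not 56 — violated.
(6) max(5, 11, 5) = 11 — satisfied.

Violated: 5.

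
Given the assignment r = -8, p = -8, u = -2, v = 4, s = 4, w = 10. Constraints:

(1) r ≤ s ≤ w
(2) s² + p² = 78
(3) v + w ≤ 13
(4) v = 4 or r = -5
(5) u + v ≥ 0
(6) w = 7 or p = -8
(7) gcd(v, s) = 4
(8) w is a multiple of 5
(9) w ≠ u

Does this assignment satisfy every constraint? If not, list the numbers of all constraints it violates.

Constraints 2 and 3 do not hold.

(1) values -8 ≤ 4 ≤ 10  holds
(2) s² + p² = 4² + (-8)² = 16 + 64 = 80, not 78  fails
(3) v + w = 4 + 10 = 14; 14 > 13, bound 13 not met  fails
(4) v = 4 = 4 (first disjunct)  holds
(5) u + v = -2 + 4 = 2; 2 ≥ 0  holds
(6) w = 10 ≠ 7, but p = -8 = -8 (second disjunct)  holds
(7) gcd(4, 4) = 4  holds
(8) 10 / 5 = 2, so 5 divides 10  holds
(9) w = 10, u = -2; distinct  holds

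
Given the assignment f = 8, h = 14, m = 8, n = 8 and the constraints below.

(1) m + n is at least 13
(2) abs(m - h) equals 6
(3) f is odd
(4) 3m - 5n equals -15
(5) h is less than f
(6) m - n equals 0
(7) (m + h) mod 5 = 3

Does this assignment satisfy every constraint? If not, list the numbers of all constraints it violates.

Constraints 3, 4, 5, 7 are violated.

(1) m + n = 8 + 8 = 16; 16 ≥ 13  OK
(2) abs(8 - 14) = 6  OK
(3) f = 8 is even  FAIL
(4) 3m - 5n = 3(8) - 5(8) = -16, not -15  FAIL
(5) h = 14, f = 8; 14 ≥ 8 (want <)  FAIL
(6) m - n = 8 - 8 = 0  OK
(7) m + h = 22; 22 mod 5 = 2, not 3  FAIL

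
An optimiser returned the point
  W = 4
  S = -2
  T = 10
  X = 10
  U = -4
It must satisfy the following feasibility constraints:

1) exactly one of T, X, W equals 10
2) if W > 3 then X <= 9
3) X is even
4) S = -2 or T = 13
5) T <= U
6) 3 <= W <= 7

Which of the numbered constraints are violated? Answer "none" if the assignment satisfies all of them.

Constraints 1, 2, and 5 are violated.

1) T=10, X=10, W=4; 2 of them equal 10, not exactly one  fails
2) W = 4 > 3, so we need X ≤ 9; but X = 10 > 9  fails
3) X = 10 is even  holds
4) S = -2 = -2 (first disjunct)  holds
5) T = 10, U = -4; 10 > -4 (want ≤)  fails
6) W = 4 lies in [3, 7]  holds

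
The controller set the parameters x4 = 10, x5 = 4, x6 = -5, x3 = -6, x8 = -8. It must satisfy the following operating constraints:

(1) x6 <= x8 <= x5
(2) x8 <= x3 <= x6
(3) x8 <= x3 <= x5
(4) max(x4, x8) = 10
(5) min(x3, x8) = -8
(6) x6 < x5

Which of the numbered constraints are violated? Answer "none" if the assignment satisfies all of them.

(1) values -5, -8, 4; x6 = -5 is not <= x8 = -8  no
(2) values -8 <= -6 <= -5  yes
(3) values -8 <= -6 <= 4  yes
(4) max(10, -8) = 10  yes
(5) min(-6, -8) = -8  yes
(6) x6 = -5, x5 = 4; -5 < 4  yes

The assignment fails constraint 1.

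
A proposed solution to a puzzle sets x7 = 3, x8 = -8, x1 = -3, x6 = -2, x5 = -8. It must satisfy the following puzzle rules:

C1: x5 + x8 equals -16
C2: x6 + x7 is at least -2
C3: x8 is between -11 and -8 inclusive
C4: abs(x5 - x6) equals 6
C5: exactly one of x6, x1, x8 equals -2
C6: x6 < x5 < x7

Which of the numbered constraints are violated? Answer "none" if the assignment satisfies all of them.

C1: x5 + x8 = -8 + (-8) = -16  true
C2: x6 + x7 = -2 + 3 = 1; 1 ≥ -2  true
C3: x8 = -8 lies in [-11, -8]  true
C4: abs(-8 - (-2)) = 6  true
C5: x6=-2, x1=-3, x8=-8; 1 of them equals -2  true
C6: values -2, -8, 3; x6 = -2 is not < x5 = -8  false

Constraint 6 is violated.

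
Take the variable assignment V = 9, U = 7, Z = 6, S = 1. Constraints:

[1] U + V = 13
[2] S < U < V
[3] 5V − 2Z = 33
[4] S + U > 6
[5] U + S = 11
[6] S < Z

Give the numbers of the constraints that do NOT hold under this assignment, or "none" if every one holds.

Constraints 1 and 5 are violated.

[1] U + V = 7 + 9 = 16, not 13  ✘
[2] values 1 < 7 < 9  ✔
[3] 5V − 2Z = 5(9) − 2(6) = 33  ✔
[4] S + U = 1 + 7 = 8; 8 > 6  ✔
[5] U + S = 7 + 1 = 8, not 11  ✘
[6] S = 1, Z = 6; 1 < 6  ✔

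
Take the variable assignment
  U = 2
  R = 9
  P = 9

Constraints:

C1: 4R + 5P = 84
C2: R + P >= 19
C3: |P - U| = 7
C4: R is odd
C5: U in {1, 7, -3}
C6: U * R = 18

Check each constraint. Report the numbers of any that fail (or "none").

No — constraints 1, 2, and 5 are not satisfied.

C1: 4R + 5P = 4(9) + 5(9) = 81, not 84  no
C2: R + P = 9 + 9 = 18; 18 < 19, bound 19 not met  no
C3: |9 - 2| = 7  yes
C4: R = 9 is odd  yes
C5: U = 2 is not in {1, 7, -3}  no
C6: U * R = 2 * 9 = 18  yes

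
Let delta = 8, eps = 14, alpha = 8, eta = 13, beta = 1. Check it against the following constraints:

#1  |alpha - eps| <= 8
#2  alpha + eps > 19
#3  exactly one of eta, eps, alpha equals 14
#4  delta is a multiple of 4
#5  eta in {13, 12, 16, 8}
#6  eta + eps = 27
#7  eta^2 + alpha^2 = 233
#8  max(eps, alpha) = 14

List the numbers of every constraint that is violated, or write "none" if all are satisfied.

#1 |8 - 14| = 6; 6 ≤ 8  ✓
#2 alpha + eps = 8 + 14 = 22; 22 > 19  ✓
#3 eta=13, eps=14, alpha=8; 1 of them equals 14  ✓
#4 8 / 4 = 2, so 4 divides 8  ✓
#5 eta = 13 is in {13, 12, 16, 8}  ✓
#6 eta + eps = 13 + 14 = 27  ✓
#7 eta^2 + alpha^2 = 13^2 + 8^2 = 169 + 64 = 233  ✓
#8 max(14, 8) = 14  ✓

Yes — all constraints hold.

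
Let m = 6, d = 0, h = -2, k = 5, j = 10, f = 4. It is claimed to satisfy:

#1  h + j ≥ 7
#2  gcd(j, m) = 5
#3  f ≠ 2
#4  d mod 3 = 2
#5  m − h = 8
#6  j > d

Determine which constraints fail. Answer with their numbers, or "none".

Violated: 2 and 4.

#1 h + j = -2 + 10 = 8; 8 ≥ 7  OK
#2 gcd(10, 6) = 2, not 5  FAIL
#3 f = 4, and 4 ≠ 2  OK
#4 0 mod 3 = 0, not 2  FAIL
#5 m − h = 6 − (-2) = 8  OK
#6 j = 10, d = 0; 10 > 0  OK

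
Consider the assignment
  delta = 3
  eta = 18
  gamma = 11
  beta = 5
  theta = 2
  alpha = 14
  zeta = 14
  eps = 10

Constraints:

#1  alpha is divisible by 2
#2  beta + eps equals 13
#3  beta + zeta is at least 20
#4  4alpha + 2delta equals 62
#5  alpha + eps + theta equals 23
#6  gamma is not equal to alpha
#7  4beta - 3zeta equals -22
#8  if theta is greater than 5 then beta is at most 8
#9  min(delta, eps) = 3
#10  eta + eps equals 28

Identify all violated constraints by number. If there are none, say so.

Constraints 2, 3, and 5 do not hold.

#1 14 / 2 = 7, so 2 divides 14 — holds.
#2 beta + eps = 5 + 10 = 15, not 13 — fails.
#3 beta + zeta = 5 + 14 = 19; 19 < 20, bound 20 not met — fails.
#4 4alpha + 2delta = 4(14) + 2(3) = 62 — holds.
#5 alpha + eps + theta = 14 + 10 + 2 = 26, not 23 — fails.
#6 gamma = 11, alpha = 14; distinct — holds.
#7 4beta - 3zeta = 4(5) - 3(14) = -22 — holds.
#8 theta = 2, not > 5; antecedent false, conditional vacuously true — holds.
#9 min(3, 10) = 3 — holds.
#10 eta + eps = 18 + 10 = 28 — holds.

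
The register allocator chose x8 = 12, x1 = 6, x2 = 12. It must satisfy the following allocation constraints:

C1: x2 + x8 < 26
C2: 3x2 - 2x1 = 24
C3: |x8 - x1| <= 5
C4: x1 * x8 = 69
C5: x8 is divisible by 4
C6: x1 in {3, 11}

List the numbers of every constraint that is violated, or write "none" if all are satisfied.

Constraints 3, 4, and 6 do not hold.

C1: x2 + x8 = 12 + 12 = 24; 24 < 26 — OK.
C2: 3x2 - 2x1 = 3(12) - 2(6) = 24 — OK.
C3: |12 - 6| = 6; 6 > 5, exceeds bound 5 — violated.
C4: x1 * x8 = 6 * 12 = 72, not 69 — violated.
C5: 12 / 4 = 3, so 4 divides 12 — OK.
C6: x1 = 6 is not in {3, 11} — violated.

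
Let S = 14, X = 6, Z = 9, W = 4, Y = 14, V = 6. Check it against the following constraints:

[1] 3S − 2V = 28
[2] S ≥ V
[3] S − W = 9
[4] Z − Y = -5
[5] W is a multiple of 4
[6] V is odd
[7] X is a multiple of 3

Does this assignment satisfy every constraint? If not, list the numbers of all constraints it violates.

[1] 3S − 2V = 3(14) − 2(6) = 30, not 28  no
[2] S = 14, V = 6; 14 ≥ 6  yes
[3] S − W = 14 − 4 = 10, not 9  no
[4] Z − Y = 9 − 14 = -5  yes
[5] 4 / 4 = 1, so 4 divides 4  yes
[6] V = 6 is even  no
[7] 6 / 3 = 2, so 3 divides 6  yes

Constraints 1, 3, 6 do not hold.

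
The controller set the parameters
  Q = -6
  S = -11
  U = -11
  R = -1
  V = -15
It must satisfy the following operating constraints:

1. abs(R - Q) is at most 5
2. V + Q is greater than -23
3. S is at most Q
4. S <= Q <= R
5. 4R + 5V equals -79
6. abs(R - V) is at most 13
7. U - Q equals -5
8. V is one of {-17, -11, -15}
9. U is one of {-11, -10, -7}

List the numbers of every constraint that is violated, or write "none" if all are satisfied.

1. abs(-1 - (-6)) = 5; 5 ≤ 5 — OK.
2. V + Q = -15 + (-6) = -21; -21 > -23 — OK.
3. S = -11, Q = -6; -11 ≤ -6 — OK.
4. values -11 <= -6 <= -1 — OK.
5. 4R + 5V = 4(-1) + 5(-15) = -79 — OK.
6. abs(-1 - (-15)) = 14; 14 > 13, exceeds bound 13 — violated.
7. U - Q = -11 - (-6) = -5 — OK.
8. V = -15 is in {-17, -11, -15} — OK.
9. U = -11 is in {-11, -10, -7} — OK.

Constraint 6 is violated.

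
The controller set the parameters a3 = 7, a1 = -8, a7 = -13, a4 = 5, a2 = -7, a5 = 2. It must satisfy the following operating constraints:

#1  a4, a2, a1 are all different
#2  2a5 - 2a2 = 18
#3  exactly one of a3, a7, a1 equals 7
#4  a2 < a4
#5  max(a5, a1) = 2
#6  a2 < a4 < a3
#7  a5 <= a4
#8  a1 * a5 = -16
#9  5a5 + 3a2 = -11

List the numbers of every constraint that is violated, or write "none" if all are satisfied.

#1 values 5, -7, -8 are pairwise distinct  yes
#2 2a5 - 2a2 = 2(2) - 2(-7) = 18  yes
#3 a3=7, a7=-13, a1=-8; 1 of them equals 7  yes
#4 a2 = -7, a4 = 5; -7 < 5  yes
#5 max(2, -8) = 2  yes
#6 values -7 < 5 < 7  yes
#7 a5 = 2, a4 = 5; 2 ≤ 5  yes
#8 a1 * a5 = -8 * 2 = -16  yes
#9 5a5 + 3a2 = 5(2) + 3(-7) = -11  yes

Yes — all constraints hold.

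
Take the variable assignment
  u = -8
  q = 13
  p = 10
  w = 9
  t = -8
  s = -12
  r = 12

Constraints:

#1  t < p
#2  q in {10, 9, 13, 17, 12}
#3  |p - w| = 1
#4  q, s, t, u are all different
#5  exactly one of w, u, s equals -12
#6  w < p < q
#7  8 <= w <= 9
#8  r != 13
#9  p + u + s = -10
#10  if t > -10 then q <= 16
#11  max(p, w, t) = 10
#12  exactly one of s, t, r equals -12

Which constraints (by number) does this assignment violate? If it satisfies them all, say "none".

#1 t = -8, p = 10; -8 < 10  yes
#2 q = 13 is in {10, 9, 13, 17, 12}  yes
#3 |10 - 9| = 1  yes
#4 t = u = -8, not all different  no
#5 w=9, u=-8, s=-12; 1 of them equals -12  yes
#6 values 9 < 10 < 13  yes
#7 w = 9 lies in [8, 9]  yes
#8 r = 12, and 12 ≠ 13  yes
#9 p + u + s = 10 + (-8) + (-12) = -10  yes
#10 t = -8 > -10, so we need q ≤ 16; q = 13 ≤ 16  yes
#11 max(10, 9, -8) = 10  yes
#12 s=-12, t=-8, r=12; 1 of them equals -12  yes

Violated: 4.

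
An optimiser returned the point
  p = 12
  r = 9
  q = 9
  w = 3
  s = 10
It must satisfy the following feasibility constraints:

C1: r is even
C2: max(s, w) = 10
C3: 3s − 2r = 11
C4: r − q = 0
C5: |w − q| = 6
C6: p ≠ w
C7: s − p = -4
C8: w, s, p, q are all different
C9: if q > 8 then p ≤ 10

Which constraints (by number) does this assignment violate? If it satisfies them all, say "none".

Violated: 1, 3, 7, 9.

C1: r = 9 is odd  ✘
C2: max(10, 3) = 10  ✔
C3: 3s − 2r = 3(10) − 2(9) = 12, not 11  ✘
C4: r − q = 9 − 9 = 0  ✔
C5: |3 − 9| = 6  ✔
C6: p = 12, w = 3; distinct  ✔
C7: s − p = 10 − 12 = -2, not -4  ✘
C8: values 3, 10, 12, 9 are pairwise distinct  ✔
C9: q = 9 > 8, so we need p ≤ 10; but p = 12 > 10  ✘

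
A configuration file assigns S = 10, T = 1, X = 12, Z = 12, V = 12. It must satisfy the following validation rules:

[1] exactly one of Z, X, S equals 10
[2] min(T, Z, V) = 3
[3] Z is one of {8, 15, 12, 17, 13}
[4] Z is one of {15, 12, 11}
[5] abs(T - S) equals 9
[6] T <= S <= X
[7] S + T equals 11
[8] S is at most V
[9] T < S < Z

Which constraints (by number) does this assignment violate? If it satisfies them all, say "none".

Constraint 2 is violated.

[1] Z=12, X=12, S=10; 1 of them equals 10  ✓
[2] min(1, 12, 12) = 1, not 3  ✗
[3] Z = 12 is in {8, 15, 12, 17, 13}  ✓
[4] Z = 12 is in {15, 12, 11}  ✓
[5] abs(1 - 10) = 9  ✓
[6] values 1 <= 10 <= 12  ✓
[7] S + T = 10 + 1 = 11  ✓
[8] S = 10, V = 12; 10 ≤ 12  ✓
[9] values 1 < 10 < 12  ✓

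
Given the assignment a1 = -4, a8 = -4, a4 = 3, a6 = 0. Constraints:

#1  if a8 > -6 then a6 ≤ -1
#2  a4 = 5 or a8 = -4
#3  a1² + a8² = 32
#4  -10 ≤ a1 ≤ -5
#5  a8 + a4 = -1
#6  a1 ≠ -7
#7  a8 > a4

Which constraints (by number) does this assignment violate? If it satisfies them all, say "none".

#1 a8 = -4 > -6, so we need a6 ≤ -1; but a6 = 0 > -1 — violated.
#2 a4 = 3 ≠ 5, but a8 = -4 = -4 (second disjunct) — OK.
#3 a1² + a8² = (-4)² + (-4)² = 16 + 16 = 32 — OK.
#4 a1 = -4 is outside [-10, -5] — violated.
#5 a8 + a4 = -4 + 3 = -1 — OK.
#6 a1 = -4, and -4 ≠ -7 — OK.
#7 a8 = -4, a4 = 3; -4 ≤ 3 (want >) — violated.

Violated: 1, 4, 7.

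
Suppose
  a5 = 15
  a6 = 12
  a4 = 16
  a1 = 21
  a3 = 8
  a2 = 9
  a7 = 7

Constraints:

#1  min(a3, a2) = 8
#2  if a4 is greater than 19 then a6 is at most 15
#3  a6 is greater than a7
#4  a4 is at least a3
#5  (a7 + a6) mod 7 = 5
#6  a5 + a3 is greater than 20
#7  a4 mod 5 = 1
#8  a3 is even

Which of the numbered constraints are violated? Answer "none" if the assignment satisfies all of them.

All constraints are satisfied.

#1 min(8, 9) = 8  ✔
#2 a4 = 16, not > 19; antecedent false, conditional vacuously true  ✔
#3 a6 = 12, a7 = 7; 12 > 7  ✔
#4 a4 = 16, a3 = 8; 16 ≥ 8  ✔
#5 a7 + a6 = 19; 19 mod 7 = 5  ✔
#6 a5 + a3 = 15 + 8 = 23; 23 > 20  ✔
#7 16 mod 5 = 1  ✔
#8 a3 = 8 is even  ✔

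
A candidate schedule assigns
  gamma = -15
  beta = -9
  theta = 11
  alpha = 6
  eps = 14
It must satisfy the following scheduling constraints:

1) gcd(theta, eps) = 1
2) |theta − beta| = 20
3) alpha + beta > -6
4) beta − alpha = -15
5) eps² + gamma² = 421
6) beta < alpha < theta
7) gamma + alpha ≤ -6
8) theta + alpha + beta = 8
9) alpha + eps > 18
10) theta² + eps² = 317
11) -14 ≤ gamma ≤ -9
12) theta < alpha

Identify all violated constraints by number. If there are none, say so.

1) gcd(11, 14) = 1 — OK.
2) |11 − (-9)| = 20 — OK.
3) alpha + beta = 6 + (-9) = -3; -3 > -6 — OK.
4) beta − alpha = -9 − 6 = -15 — OK.
5) eps² + gamma² = 14² + (-15)² = 196 + 225 = 421 — OK.
6) values -9 < 6 < 11 — OK.
7) gamma + alpha = -15 + 6 = -9; -9 ≤ -6 — OK.
8) theta + alpha + beta = 11 + 6 + (-9) = 8 — OK.
9) alpha + eps = 6 + 14 = 20; 20 > 18 — OK.
10) theta² + eps² = 11² + 14² = 121 + 196 = 317 — OK.
11) gamma = -15 is outside [-14, -9] — violated.
12) theta = 11, alpha = 6; 11 ≥ 6 (want <) — violated.

Constraints 11 and 12 do not hold.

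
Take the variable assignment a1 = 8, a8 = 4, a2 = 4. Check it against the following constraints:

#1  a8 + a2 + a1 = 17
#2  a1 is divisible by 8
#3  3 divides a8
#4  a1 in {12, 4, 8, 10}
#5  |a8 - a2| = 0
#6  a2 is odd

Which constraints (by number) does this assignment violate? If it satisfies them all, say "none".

Constraints 1, 3, 6 do not hold.

#1 a8 + a2 + a1 = 4 + 4 + 8 = 16, not 17 — fails.
#2 8 / 8 = 1, so 8 divides 8 — holds.
#3 4 = 3*1 + 1, so 3 does not divide 4 — fails.
#4 a1 = 8 is in {12, 4, 8, 10} — holds.
#5 |4 - 4| = 0 — holds.
#6 a2 = 4 is even — fails.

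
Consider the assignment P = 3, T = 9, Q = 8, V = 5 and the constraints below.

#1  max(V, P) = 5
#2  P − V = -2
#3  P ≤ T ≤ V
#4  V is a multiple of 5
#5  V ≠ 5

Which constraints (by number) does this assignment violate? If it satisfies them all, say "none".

No — constraints 3 and 5 are not satisfied.

#1 max(5, 3) = 5  holds
#2 P − V = 3 − 5 = -2  holds
#3 values 3, 9, 5; T = 9 is not ≤ V = 5  fails
#4 5 / 5 = 1, so 5 divides 5  holds
#5 V = 5, but 5 is required to differ  fails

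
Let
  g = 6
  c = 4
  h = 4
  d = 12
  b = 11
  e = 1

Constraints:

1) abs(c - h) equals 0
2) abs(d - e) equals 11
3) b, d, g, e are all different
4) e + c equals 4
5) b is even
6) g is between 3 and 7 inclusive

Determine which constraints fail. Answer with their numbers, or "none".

1) abs(4 - 4) = 0 — holds.
2) abs(12 - 1) = 11 — holds.
3) values 11, 12, 6, 1 are pairwise distinct — holds.
4) e + c = 1 + 4 = 5, not 4 — does not hold.
5) b = 11 is odd — does not hold.
6) g = 6 lies in [3, 7] — holds.

No — constraints 4 and 5 are not satisfied.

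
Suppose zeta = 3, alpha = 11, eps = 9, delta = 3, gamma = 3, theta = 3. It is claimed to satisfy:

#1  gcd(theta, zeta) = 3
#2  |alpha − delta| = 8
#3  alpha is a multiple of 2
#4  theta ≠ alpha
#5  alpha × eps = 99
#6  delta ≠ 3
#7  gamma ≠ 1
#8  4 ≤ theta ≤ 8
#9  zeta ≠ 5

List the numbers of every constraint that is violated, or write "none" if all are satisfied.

#1 gcd(3, 3) = 3  ✓
#2 |11 − 3| = 8  ✓
#3 11 = 2×5 + 1, so 2 does not divide 11  ✗
#4 theta = 3, alpha = 11; distinct  ✓
#5 alpha × eps = 11 × 9 = 99  ✓
#6 delta = 3, but 3 is required to differ  ✗
#7 gamma = 3, and 3 ≠ 1  ✓
#8 theta = 3 is outside [4, 8]  ✗
#9 zeta = 3, and 3 ≠ 5  ✓

Constraints 3, 6, and 8 are violated.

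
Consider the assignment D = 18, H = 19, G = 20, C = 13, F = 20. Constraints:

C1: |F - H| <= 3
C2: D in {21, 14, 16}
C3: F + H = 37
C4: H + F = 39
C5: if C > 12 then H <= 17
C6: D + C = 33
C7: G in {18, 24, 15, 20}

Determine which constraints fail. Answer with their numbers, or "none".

C1: |20 - 19| = 1; 1 ≤ 3 — holds.
C2: D = 18 is not in {21, 14, 16} — does not hold.
C3: F + H = 20 + 19 = 39, not 37 — does not hold.
C4: H + F = 19 + 20 = 39 — holds.
C5: C = 13 > 12, so we need H ≤ 17; but H = 19 > 17 — does not hold.
C6: D + C = 18 + 13 = 31, not 33 — does not hold.
C7: G = 20 is in {18, 24, 15, 20} — holds.

Constraints 2, 3, 5, and 6 are violated.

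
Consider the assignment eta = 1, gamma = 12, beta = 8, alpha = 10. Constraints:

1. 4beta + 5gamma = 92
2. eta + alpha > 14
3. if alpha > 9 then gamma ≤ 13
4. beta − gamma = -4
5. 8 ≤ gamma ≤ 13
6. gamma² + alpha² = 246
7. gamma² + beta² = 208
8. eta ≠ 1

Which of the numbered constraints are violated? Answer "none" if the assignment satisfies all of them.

Constraints 2, 6, and 8 are violated.

1. 4beta + 5gamma = 4(8) + 5(12) = 92  OK
2. eta + alpha = 1 + 10 = 11; 11 ≤ 14, bound 14 not met  FAIL
3. alpha = 10 > 9, so we need gamma ≤ 13; gamma = 12 ≤ 13  OK
4. beta − gamma = 8 − 12 = -4  OK
5. gamma = 12 lies in [8, 13]  OK
6. gamma² + alpha² = 12² + 10² = 144 + 100 = 244, not 246  FAIL
7. gamma² + beta² = 12² + 8² = 144 + 64 = 208  OK
8. eta = 1, but 1 is required to differ  FAIL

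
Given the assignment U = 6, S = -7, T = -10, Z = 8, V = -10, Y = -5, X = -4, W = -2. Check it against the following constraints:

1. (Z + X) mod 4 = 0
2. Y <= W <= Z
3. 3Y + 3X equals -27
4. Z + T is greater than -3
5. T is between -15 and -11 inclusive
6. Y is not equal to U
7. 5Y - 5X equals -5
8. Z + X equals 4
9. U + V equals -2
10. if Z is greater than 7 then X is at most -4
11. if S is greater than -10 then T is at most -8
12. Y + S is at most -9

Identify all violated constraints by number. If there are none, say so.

1. Z + X = 4; 4 mod 4 = 0 — OK.
2. values -5 <= -2 <= 8 — OK.
3. 3Y + 3X = 3(-5) + 3(-4) = -27 — OK.
4. Z + T = 8 + (-10) = -2; -2 > -3 — OK.
5. T = -10 is outside [-15, -11] — violated.
6. Y = -5, U = 6; distinct — OK.
7. 5Y - 5X = 5(-5) - 5(-4) = -5 — OK.
8. Z + X = 8 + (-4) = 4 — OK.
9. U + V = 6 + (-10) = -4, not -2 — violated.
10. Z = 8 > 7, so we need X ≤ -4; X = -4 ≤ -4 — OK.
11. S = -7 > -10, so we need T ≤ -8; T = -10 ≤ -8 — OK.
12. Y + S = -5 + (-7) = -12; -12 ≤ -9 — OK.

No — constraints 5 and 9 are not satisfied.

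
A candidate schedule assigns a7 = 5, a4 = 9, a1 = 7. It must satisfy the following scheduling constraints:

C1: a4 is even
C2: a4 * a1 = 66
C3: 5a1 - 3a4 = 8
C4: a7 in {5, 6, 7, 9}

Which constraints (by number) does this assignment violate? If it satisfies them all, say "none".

Violated: 1 and 2.

C1: a4 = 9 is odd — does not hold.
C2: a4 * a1 = 9 * 7 = 63, not 66 — does not hold.
C3: 5a1 - 3a4 = 5(7) - 3(9) = 8 — holds.
C4: a7 = 5 is in {5, 6, 7, 9} — holds.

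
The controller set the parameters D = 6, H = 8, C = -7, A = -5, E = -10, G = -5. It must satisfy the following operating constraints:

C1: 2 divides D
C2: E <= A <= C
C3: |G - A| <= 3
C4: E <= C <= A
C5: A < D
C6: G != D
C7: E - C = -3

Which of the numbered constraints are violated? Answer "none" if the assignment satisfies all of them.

Constraint 2 is violated.

C1: 6 / 2 = 3, so 2 divides 6 — satisfied.
C2: values -10, -5, -7; A = -5 is not <= C = -7 — violated.
C3: |-5 - (-5)| = 0; 0 ≤ 3 — satisfied.
C4: values -10 <= -7 <= -5 — satisfied.
C5: A = -5, D = 6; -5 < 6 — satisfied.
C6: G = -5, D = 6; distinct — satisfied.
C7: E - C = -10 - (-7) = -3 — satisfied.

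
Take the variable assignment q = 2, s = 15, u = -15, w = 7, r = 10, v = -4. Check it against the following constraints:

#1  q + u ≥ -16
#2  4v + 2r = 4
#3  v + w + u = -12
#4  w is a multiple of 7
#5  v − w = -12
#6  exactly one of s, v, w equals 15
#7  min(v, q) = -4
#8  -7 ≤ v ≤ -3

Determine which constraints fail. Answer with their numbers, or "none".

#1 q + u = 2 + (-15) = -13; -13 ≥ -16  ✓
#2 4v + 2r = 4(-4) + 2(10) = 4  ✓
#3 v + w + u = -4 + 7 + (-15) = -12  ✓
#4 7 / 7 = 1, so 7 divides 7  ✓
#5 v − w = -4 − 7 = -11, not -12  ✗
#6 s=15, v=-4, w=7; 1 of them equals 15  ✓
#7 min(-4, 2) = -4  ✓
#8 v = -4 lies in [-7, -3]  ✓

No — constraint 5 is not satisfied.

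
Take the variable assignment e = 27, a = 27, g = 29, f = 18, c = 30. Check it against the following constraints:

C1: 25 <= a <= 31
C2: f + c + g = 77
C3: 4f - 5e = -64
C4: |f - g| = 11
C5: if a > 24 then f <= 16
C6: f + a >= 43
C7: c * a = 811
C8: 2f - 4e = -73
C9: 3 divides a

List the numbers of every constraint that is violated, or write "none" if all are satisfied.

C1: a = 27 lies in [25, 31]  true
C2: f + c + g = 18 + 30 + 29 = 77  true
C3: 4f - 5e = 4(18) - 5(27) = -63, not -64  false
C4: |18 - 29| = 11  true
C5: a = 27 > 24, so we need f ≤ 16; but f = 18 > 16  false
C6: f + a = 18 + 27 = 45; 45 ≥ 43  true
C7: c * a = 30 * 27 = 810, not 811  false
C8: 2f - 4e = 2(18) - 4(27) = -72, not -73  false
C9: 27 / 3 = 9, so 3 divides 27  true

Constraints 3, 5, 7, 8 do not hold.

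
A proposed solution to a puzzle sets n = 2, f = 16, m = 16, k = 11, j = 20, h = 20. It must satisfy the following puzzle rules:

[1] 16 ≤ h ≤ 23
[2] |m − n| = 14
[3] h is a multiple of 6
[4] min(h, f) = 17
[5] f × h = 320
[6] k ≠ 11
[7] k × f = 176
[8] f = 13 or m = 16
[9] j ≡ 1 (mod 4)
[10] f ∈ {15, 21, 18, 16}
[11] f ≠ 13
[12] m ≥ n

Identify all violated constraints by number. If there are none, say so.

No — constraints 3, 4, 6, 9 are not satisfied.

[1] h = 20 lies in [16, 23]  true
[2] |16 − 2| = 14  true
[3] 20 = 6×3 + 2, so 6 does not divide 20  false
[4] min(20, 16) = 16, not 17  false
[5] f × h = 16 × 20 = 320  true
[6] k = 11, but 11 is required to differ  false
[7] k × f = 11 × 16 = 176  true
[8] f = 16 ≠ 13, but m = 16 = 16 (second disjunct)  true
[9] 20 mod 4 = 0, not 1  false
[10] f = 16 is in {15, 21, 18, 16}  true
[11] f = 16, and 16 ≠ 13  true
[12] m = 16, n = 2; 16 ≥ 2  true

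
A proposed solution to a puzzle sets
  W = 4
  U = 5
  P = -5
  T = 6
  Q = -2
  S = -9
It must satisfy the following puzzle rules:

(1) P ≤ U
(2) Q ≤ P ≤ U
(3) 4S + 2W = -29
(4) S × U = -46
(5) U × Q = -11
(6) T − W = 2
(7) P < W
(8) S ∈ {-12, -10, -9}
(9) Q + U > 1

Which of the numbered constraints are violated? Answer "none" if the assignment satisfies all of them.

Constraints 2, 3, 4, and 5 do not hold.

(1) P = -5, U = 5; -5 ≤ 5 — satisfied.
(2) values -2, -5, 5; Q = -2 is not ≤ P = -5 — violated.
(3) 4S + 2W = 4(-9) + 2(4) = -28, not -29 — violated.
(4) S × U = -9 × 5 = -45, not -46 — violated.
(5) U × Q = 5 × (-2) = -10, not -11 — violated.
(6) T − W = 6 − 4 = 2 — satisfied.
(7) P = -5, W = 4; -5 < 4 — satisfied.
(8) S = -9 is in {-12, -10, -9} — satisfied.
(9) Q + U = -2 + 5 = 3; 3 > 1 — satisfied.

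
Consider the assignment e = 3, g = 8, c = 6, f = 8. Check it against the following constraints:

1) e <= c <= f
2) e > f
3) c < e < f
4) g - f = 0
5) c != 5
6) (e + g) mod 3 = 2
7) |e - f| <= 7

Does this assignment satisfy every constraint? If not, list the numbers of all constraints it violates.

1) values 3 <= 6 <= 8 — OK.
2) e = 3, f = 8; 3 ≤ 8 (want >) — violated.
3) values 6, 3, 8; c = 6 is not < e = 3 — violated.
4) g - f = 8 - 8 = 0 — OK.
5) c = 6, and 6 ≠ 5 — OK.
6) e + g = 11; 11 mod 3 = 2 — OK.
7) |3 - 8| = 5; 5 ≤ 7 — OK.

No — constraints 2, 3 are not satisfied.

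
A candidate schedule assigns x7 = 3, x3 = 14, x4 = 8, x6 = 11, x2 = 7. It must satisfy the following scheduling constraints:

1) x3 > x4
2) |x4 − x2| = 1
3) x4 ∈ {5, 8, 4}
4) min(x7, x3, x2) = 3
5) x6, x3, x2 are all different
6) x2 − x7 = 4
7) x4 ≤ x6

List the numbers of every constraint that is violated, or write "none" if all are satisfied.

None — every constraint holds.

1) x3 = 14, x4 = 8; 14 > 8  ✓
2) |8 − 7| = 1  ✓
3) x4 = 8 is in {5, 8, 4}  ✓
4) min(3, 14, 7) = 3  ✓
5) values 11, 14, 7 are pairwise distinct  ✓
6) x2 − x7 = 7 − 3 = 4  ✓
7) x4 = 8, x6 = 11; 8 ≤ 11  ✓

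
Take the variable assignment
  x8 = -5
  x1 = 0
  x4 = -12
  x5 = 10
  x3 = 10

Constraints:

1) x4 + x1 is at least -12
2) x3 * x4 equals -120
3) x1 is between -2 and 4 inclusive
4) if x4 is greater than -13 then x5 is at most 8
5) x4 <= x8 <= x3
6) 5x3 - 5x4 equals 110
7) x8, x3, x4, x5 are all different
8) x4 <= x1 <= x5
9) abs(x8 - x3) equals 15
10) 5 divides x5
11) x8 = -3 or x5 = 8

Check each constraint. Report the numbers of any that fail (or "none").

1) x4 + x1 = -12 + 0 = -12; -12 ≥ -12 — satisfied.
2) x3 * x4 = 10 * (-12) = -120 — satisfied.
3) x1 = 0 lies in [-2, 4] — satisfied.
4) x4 = -12 > -13, so we need x5 ≤ 8; but x5 = 10 > 8 — violated.
5) values -12 <= -5 <= 10 — satisfied.
6) 5x3 - 5x4 = 5(10) - 5(-12) = 110 — satisfied.
7) x3 = x5 = 10, not all different — violated.
8) values -12 <= 0 <= 10 — satisfied.
9) abs(-5 - 10) = 15 — satisfied.
10) 10 / 5 = 2, so 5 divides 10 — satisfied.
11) x8 = -5 ≠ -3 and x5 = 10 ≠ 8; both disjuncts false — violated.

Constraints 4, 7, 11 are violated.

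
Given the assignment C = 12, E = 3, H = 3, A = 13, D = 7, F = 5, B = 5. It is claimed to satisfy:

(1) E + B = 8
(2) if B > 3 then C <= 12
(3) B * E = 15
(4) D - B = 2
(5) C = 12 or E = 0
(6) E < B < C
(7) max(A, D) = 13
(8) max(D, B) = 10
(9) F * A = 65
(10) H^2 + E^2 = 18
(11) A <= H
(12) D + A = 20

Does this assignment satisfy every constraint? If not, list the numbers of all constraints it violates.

(1) E + B = 3 + 5 = 8  ✓
(2) B = 5 > 3, so we need C ≤ 12; C = 12 ≤ 12  ✓
(3) B * E = 5 * 3 = 15  ✓
(4) D - B = 7 - 5 = 2  ✓
(5) C = 12 = 12 (first disjunct)  ✓
(6) values 3 < 5 < 12  ✓
(7) max(13, 7) = 13  ✓
(8) max(7, 5) = 7, not 10  ✗
(9) F * A = 5 * 13 = 65  ✓
(10) H^2 + E^2 = 3^2 + 3^2 = 9 + 9 = 18  ✓
(11) A = 13, H = 3; 13 > 3 (want ≤)  ✗
(12) D + A = 7 + 13 = 20  ✓

Constraints 8 and 11 are violated.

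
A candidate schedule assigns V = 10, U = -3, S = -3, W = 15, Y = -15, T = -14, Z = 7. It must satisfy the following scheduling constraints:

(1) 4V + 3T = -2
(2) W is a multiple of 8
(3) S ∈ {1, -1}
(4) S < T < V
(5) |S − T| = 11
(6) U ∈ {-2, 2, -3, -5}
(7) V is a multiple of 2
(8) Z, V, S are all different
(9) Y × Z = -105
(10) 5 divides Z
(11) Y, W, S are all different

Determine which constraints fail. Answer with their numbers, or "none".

No — constraints 2, 3, 4, and 10 are not satisfied.

(1) 4V + 3T = 4(10) + 3(-14) = -2 — holds.
(2) 15 = 8×1 + 7, so 8 does not divide 15 — fails.
(3) S = -3 is not in {1, -1} — fails.
(4) values -3, -14, 10; S = -3 is not < T = -14 — fails.
(5) |-3 − (-14)| = 11 — holds.
(6) U = -3 is in {-2, 2, -3, -5} — holds.
(7) 10 / 2 = 5, so 2 divides 10 — holds.
(8) values 7, 10, -3 are pairwise distinct — holds.
(9) Y × Z = -15 × 7 = -105 — holds.
(10) 7 = 5×1 + 2, so 5 does not divide 7 — fails.
(11) values -15, 15, -3 are pairwise distinct — holds.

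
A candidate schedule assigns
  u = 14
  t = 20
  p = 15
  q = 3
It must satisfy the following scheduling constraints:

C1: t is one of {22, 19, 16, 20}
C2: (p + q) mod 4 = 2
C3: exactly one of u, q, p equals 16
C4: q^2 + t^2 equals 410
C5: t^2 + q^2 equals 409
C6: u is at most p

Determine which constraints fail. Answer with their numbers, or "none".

C1: t = 20 is in {22, 19, 16, 20}  ✓
C2: p + q = 18; 18 mod 4 = 2  ✓
C3: u=14, q=3, p=15; 0 of them equal 16, not exactly one  ✗
C4: q^2 + t^2 = 3^2 + 20^2 = 9 + 400 = 409, not 410  ✗
C5: t^2 + q^2 = 20^2 + 3^2 = 400 + 9 = 409  ✓
C6: u = 14, p = 15; 14 ≤ 15  ✓

Violated: 3, 4.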